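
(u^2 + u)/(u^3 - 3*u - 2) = u/(u^2 - u - 2)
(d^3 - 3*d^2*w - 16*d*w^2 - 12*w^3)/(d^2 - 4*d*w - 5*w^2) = (-d^2 + 4*d*w + 12*w^2)/(-d + 5*w)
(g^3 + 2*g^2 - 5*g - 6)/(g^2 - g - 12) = (g^2 - g - 2)/(g - 4)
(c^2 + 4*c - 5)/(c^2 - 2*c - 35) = (c - 1)/(c - 7)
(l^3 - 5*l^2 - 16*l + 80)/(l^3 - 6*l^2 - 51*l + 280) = (l^2 - 16)/(l^2 - l - 56)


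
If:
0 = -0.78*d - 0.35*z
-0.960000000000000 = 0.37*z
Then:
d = 1.16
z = -2.59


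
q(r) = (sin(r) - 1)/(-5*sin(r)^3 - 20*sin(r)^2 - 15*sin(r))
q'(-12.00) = -0.13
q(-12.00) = 0.03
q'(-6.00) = -0.71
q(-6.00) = 0.12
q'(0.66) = -0.09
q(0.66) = 0.02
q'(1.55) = -0.00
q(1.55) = 0.00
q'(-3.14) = 26282.27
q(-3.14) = -42.01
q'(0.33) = -0.50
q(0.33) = 0.09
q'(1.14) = -0.01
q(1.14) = 0.00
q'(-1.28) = 32.50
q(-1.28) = -4.77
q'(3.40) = 0.66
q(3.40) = -0.48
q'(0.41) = -0.30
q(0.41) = 0.06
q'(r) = (sin(r) - 1)*(15*sin(r)^2*cos(r) + 40*sin(r)*cos(r) + 15*cos(r))/(-5*sin(r)^3 - 20*sin(r)^2 - 15*sin(r))^2 + cos(r)/(-5*sin(r)^3 - 20*sin(r)^2 - 15*sin(r)) = (2*sin(r)^3 + sin(r)^2 - 8*sin(r) - 3)*cos(r)/(5*(sin(r) + 1)^2*(sin(r) + 3)^2*sin(r)^2)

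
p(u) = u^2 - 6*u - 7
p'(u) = 2*u - 6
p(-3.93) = 32.02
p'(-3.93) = -13.86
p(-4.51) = 40.40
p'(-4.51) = -15.02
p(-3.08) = 20.97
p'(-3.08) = -12.16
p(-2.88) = 18.57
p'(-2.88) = -11.76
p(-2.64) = 15.81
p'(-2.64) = -11.28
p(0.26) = -8.49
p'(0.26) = -5.48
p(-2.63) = 15.70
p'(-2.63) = -11.26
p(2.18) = -15.33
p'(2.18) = -1.64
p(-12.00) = 209.00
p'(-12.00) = -30.00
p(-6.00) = 65.00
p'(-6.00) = -18.00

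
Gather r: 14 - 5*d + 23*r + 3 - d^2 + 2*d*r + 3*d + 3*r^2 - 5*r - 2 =-d^2 - 2*d + 3*r^2 + r*(2*d + 18) + 15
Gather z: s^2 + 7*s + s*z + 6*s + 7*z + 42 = s^2 + 13*s + z*(s + 7) + 42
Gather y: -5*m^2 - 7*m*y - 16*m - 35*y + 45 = -5*m^2 - 16*m + y*(-7*m - 35) + 45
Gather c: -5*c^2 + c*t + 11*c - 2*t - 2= -5*c^2 + c*(t + 11) - 2*t - 2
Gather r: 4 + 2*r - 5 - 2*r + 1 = 0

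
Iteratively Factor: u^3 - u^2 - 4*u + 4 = (u - 1)*(u^2 - 4) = (u - 1)*(u + 2)*(u - 2)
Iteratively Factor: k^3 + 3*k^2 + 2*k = (k)*(k^2 + 3*k + 2) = k*(k + 2)*(k + 1)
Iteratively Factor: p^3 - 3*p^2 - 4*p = (p - 4)*(p^2 + p) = (p - 4)*(p + 1)*(p)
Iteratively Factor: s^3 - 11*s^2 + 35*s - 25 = (s - 5)*(s^2 - 6*s + 5) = (s - 5)*(s - 1)*(s - 5)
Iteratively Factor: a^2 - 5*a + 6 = (a - 3)*(a - 2)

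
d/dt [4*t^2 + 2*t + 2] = 8*t + 2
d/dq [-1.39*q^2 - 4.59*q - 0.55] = -2.78*q - 4.59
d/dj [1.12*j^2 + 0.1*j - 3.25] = 2.24*j + 0.1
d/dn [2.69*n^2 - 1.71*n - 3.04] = 5.38*n - 1.71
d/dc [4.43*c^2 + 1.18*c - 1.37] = 8.86*c + 1.18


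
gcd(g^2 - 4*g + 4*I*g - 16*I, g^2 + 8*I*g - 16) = g + 4*I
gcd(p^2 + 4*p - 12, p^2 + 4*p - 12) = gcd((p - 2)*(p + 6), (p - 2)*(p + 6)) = p^2 + 4*p - 12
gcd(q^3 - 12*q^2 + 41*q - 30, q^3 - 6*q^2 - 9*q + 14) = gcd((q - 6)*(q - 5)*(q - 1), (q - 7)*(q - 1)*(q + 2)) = q - 1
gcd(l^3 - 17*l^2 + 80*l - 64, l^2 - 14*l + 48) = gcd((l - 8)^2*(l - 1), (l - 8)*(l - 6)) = l - 8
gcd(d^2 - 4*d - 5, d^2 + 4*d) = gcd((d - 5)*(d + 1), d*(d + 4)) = 1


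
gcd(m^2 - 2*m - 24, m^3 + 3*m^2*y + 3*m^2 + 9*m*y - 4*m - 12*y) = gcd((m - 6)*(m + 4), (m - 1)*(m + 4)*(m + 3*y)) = m + 4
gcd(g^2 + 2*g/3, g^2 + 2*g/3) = g^2 + 2*g/3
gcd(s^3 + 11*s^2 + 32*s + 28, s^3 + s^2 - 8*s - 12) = s^2 + 4*s + 4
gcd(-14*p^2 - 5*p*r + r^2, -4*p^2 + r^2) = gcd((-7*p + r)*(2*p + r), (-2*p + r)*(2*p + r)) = 2*p + r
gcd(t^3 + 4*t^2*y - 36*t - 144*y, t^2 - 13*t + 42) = t - 6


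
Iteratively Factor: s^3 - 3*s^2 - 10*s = (s)*(s^2 - 3*s - 10) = s*(s - 5)*(s + 2)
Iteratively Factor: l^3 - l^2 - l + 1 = (l - 1)*(l^2 - 1) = (l - 1)^2*(l + 1)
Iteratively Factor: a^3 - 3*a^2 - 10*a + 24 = (a - 4)*(a^2 + a - 6) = (a - 4)*(a + 3)*(a - 2)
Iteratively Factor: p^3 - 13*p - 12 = (p + 1)*(p^2 - p - 12) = (p - 4)*(p + 1)*(p + 3)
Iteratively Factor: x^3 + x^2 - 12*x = (x - 3)*(x^2 + 4*x) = (x - 3)*(x + 4)*(x)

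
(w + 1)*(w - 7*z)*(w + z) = w^3 - 6*w^2*z + w^2 - 7*w*z^2 - 6*w*z - 7*z^2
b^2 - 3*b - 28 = (b - 7)*(b + 4)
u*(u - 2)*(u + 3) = u^3 + u^2 - 6*u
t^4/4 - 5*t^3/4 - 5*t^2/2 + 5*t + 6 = (t/2 + 1/2)*(t/2 + 1)*(t - 6)*(t - 2)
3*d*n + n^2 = n*(3*d + n)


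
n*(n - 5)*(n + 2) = n^3 - 3*n^2 - 10*n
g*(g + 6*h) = g^2 + 6*g*h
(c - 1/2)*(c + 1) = c^2 + c/2 - 1/2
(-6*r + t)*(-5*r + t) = 30*r^2 - 11*r*t + t^2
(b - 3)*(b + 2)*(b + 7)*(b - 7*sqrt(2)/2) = b^4 - 7*sqrt(2)*b^3/2 + 6*b^3 - 21*sqrt(2)*b^2 - 13*b^2 - 42*b + 91*sqrt(2)*b/2 + 147*sqrt(2)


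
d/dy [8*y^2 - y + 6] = 16*y - 1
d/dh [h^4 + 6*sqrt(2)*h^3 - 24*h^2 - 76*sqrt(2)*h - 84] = 4*h^3 + 18*sqrt(2)*h^2 - 48*h - 76*sqrt(2)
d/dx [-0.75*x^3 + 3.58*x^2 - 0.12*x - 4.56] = -2.25*x^2 + 7.16*x - 0.12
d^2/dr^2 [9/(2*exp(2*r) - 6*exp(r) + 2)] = 9*((3 - 4*exp(r))*(exp(2*r) - 3*exp(r) + 1) + 2*(2*exp(r) - 3)^2*exp(r))*exp(r)/(2*(exp(2*r) - 3*exp(r) + 1)^3)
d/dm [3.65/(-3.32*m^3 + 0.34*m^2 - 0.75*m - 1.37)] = (36.354*m^2 - 2.482*m + 2.7375)/(3.32*m^3 - 0.34*m^2 + 0.75*m + 1.37)^2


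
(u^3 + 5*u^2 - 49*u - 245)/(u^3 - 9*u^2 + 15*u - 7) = (u^2 + 12*u + 35)/(u^2 - 2*u + 1)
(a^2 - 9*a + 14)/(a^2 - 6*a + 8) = (a - 7)/(a - 4)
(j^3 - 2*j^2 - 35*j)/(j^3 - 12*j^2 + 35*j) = (j + 5)/(j - 5)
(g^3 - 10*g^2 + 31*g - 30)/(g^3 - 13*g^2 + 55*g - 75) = (g - 2)/(g - 5)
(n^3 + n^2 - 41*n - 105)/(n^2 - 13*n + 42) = (n^2 + 8*n + 15)/(n - 6)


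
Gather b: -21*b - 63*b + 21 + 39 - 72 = -84*b - 12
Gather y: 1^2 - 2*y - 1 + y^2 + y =y^2 - y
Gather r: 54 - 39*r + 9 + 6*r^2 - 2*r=6*r^2 - 41*r + 63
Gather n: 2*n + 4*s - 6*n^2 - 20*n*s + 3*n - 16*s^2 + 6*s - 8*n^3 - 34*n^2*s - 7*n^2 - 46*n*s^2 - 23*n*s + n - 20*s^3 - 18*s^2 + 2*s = -8*n^3 + n^2*(-34*s - 13) + n*(-46*s^2 - 43*s + 6) - 20*s^3 - 34*s^2 + 12*s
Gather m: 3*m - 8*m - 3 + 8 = 5 - 5*m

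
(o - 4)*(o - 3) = o^2 - 7*o + 12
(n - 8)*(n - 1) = n^2 - 9*n + 8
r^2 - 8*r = r*(r - 8)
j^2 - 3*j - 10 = (j - 5)*(j + 2)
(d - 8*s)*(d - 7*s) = d^2 - 15*d*s + 56*s^2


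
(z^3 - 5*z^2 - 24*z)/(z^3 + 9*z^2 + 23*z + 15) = z*(z - 8)/(z^2 + 6*z + 5)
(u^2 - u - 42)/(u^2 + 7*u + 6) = (u - 7)/(u + 1)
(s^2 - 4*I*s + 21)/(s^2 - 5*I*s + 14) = (s + 3*I)/(s + 2*I)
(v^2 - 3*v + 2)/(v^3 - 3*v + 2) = (v - 2)/(v^2 + v - 2)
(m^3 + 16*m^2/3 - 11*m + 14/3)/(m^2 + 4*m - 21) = (3*m^2 - 5*m + 2)/(3*(m - 3))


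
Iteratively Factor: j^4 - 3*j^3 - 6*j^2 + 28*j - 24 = (j - 2)*(j^3 - j^2 - 8*j + 12) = (j - 2)^2*(j^2 + j - 6) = (j - 2)^3*(j + 3)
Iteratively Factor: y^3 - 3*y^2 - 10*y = (y + 2)*(y^2 - 5*y) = y*(y + 2)*(y - 5)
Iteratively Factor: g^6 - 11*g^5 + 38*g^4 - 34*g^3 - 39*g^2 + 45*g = (g)*(g^5 - 11*g^4 + 38*g^3 - 34*g^2 - 39*g + 45) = g*(g - 1)*(g^4 - 10*g^3 + 28*g^2 - 6*g - 45) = g*(g - 1)*(g + 1)*(g^3 - 11*g^2 + 39*g - 45) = g*(g - 3)*(g - 1)*(g + 1)*(g^2 - 8*g + 15) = g*(g - 3)^2*(g - 1)*(g + 1)*(g - 5)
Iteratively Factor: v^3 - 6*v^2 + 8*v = (v - 4)*(v^2 - 2*v) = v*(v - 4)*(v - 2)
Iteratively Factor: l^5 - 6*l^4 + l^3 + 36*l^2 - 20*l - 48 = (l - 3)*(l^4 - 3*l^3 - 8*l^2 + 12*l + 16) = (l - 3)*(l - 2)*(l^3 - l^2 - 10*l - 8) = (l - 4)*(l - 3)*(l - 2)*(l^2 + 3*l + 2) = (l - 4)*(l - 3)*(l - 2)*(l + 2)*(l + 1)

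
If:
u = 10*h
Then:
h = u/10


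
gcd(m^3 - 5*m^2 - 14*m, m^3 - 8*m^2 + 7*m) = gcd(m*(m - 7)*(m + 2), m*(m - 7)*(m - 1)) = m^2 - 7*m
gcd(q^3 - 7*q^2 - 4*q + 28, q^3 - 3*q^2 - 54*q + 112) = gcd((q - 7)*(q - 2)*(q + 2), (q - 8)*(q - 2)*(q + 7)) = q - 2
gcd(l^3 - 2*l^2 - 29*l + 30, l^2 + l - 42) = l - 6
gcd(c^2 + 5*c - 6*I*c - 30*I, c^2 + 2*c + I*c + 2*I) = 1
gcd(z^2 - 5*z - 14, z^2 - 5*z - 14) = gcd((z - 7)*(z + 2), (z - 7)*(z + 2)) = z^2 - 5*z - 14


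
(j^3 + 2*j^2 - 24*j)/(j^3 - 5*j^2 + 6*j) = (j^2 + 2*j - 24)/(j^2 - 5*j + 6)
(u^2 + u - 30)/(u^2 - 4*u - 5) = (u + 6)/(u + 1)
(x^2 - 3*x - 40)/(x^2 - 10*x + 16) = (x + 5)/(x - 2)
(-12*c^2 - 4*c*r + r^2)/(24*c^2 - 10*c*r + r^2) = (2*c + r)/(-4*c + r)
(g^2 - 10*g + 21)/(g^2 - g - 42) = (g - 3)/(g + 6)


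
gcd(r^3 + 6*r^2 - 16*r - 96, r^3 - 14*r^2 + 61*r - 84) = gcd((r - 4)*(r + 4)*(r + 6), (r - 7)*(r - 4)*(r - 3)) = r - 4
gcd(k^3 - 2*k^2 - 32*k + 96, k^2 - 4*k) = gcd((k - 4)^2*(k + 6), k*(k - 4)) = k - 4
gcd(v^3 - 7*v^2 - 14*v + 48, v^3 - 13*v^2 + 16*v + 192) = v^2 - 5*v - 24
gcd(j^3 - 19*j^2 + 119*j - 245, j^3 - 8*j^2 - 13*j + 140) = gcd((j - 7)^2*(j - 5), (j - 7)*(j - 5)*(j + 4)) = j^2 - 12*j + 35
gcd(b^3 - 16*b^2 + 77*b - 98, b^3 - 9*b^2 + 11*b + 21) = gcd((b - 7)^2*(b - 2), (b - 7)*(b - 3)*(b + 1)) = b - 7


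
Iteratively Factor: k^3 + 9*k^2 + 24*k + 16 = (k + 4)*(k^2 + 5*k + 4) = (k + 4)^2*(k + 1)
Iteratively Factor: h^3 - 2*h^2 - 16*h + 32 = (h - 4)*(h^2 + 2*h - 8) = (h - 4)*(h - 2)*(h + 4)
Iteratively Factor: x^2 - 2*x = (x)*(x - 2)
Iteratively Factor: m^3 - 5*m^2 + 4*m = (m)*(m^2 - 5*m + 4) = m*(m - 1)*(m - 4)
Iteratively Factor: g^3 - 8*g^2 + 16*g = (g)*(g^2 - 8*g + 16) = g*(g - 4)*(g - 4)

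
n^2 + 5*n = n*(n + 5)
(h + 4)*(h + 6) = h^2 + 10*h + 24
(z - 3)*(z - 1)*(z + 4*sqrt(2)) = z^3 - 4*z^2 + 4*sqrt(2)*z^2 - 16*sqrt(2)*z + 3*z + 12*sqrt(2)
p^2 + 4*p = p*(p + 4)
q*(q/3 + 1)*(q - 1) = q^3/3 + 2*q^2/3 - q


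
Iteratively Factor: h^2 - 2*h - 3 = (h - 3)*(h + 1)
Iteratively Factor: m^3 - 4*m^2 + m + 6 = (m - 2)*(m^2 - 2*m - 3) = (m - 3)*(m - 2)*(m + 1)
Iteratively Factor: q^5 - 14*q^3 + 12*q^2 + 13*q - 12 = (q + 4)*(q^4 - 4*q^3 + 2*q^2 + 4*q - 3) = (q - 1)*(q + 4)*(q^3 - 3*q^2 - q + 3) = (q - 1)*(q + 1)*(q + 4)*(q^2 - 4*q + 3) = (q - 1)^2*(q + 1)*(q + 4)*(q - 3)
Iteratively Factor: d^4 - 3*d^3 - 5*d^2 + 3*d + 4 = (d + 1)*(d^3 - 4*d^2 - d + 4) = (d - 4)*(d + 1)*(d^2 - 1) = (d - 4)*(d - 1)*(d + 1)*(d + 1)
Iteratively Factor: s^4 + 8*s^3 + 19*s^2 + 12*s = (s + 4)*(s^3 + 4*s^2 + 3*s) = s*(s + 4)*(s^2 + 4*s + 3) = s*(s + 3)*(s + 4)*(s + 1)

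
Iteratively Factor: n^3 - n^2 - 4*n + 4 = (n - 1)*(n^2 - 4) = (n - 2)*(n - 1)*(n + 2)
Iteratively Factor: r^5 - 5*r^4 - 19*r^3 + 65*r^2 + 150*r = (r + 3)*(r^4 - 8*r^3 + 5*r^2 + 50*r) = (r - 5)*(r + 3)*(r^3 - 3*r^2 - 10*r) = (r - 5)*(r + 2)*(r + 3)*(r^2 - 5*r) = r*(r - 5)*(r + 2)*(r + 3)*(r - 5)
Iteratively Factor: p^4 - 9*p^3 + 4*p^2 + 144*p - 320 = (p - 4)*(p^3 - 5*p^2 - 16*p + 80) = (p - 4)*(p + 4)*(p^2 - 9*p + 20) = (p - 5)*(p - 4)*(p + 4)*(p - 4)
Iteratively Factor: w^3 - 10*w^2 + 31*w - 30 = (w - 5)*(w^2 - 5*w + 6) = (w - 5)*(w - 2)*(w - 3)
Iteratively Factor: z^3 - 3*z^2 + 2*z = (z - 2)*(z^2 - z) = z*(z - 2)*(z - 1)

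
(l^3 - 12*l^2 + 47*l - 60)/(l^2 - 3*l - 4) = (l^2 - 8*l + 15)/(l + 1)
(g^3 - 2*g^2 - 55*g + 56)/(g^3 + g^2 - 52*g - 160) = (g^2 + 6*g - 7)/(g^2 + 9*g + 20)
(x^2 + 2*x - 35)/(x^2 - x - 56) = (x - 5)/(x - 8)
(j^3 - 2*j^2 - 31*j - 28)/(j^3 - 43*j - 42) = (j + 4)/(j + 6)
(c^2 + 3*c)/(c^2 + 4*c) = (c + 3)/(c + 4)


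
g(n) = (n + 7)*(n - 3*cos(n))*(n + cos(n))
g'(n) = (1 - sin(n))*(n + 7)*(n - 3*cos(n)) + (n + 7)*(n + cos(n))*(3*sin(n) + 1) + (n - 3*cos(n))*(n + cos(n)) = -(n + 7)*(n - 3*cos(n))*(sin(n) - 1) + (n + 7)*(n + cos(n))*(3*sin(n) + 1) + (n - 3*cos(n))*(n + cos(n))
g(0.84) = -13.74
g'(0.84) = 34.14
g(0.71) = -17.72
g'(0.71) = 26.96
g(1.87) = 38.48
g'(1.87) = 59.45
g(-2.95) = 0.08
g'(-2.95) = -6.83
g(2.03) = 48.14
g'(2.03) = 61.33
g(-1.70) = 12.73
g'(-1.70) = 7.68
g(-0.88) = 4.15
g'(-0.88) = -27.62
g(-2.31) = 4.04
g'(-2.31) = 15.54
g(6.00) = 282.26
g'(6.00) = 88.23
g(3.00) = 120.00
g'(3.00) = 91.88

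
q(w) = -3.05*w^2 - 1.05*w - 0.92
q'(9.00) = -55.95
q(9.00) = -257.42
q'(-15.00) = 90.45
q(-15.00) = -671.42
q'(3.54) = -22.64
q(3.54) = -42.86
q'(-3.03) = 17.43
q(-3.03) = -25.74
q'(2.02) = -13.37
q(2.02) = -15.49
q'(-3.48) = 20.18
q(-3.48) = -34.20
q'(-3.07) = 17.68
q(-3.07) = -26.44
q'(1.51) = -10.26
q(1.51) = -9.46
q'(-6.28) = 37.26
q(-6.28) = -114.61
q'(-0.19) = 0.11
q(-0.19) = -0.83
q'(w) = -6.1*w - 1.05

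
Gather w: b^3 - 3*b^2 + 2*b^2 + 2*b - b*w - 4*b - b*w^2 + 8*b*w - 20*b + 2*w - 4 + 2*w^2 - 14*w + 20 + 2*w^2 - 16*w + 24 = b^3 - b^2 - 22*b + w^2*(4 - b) + w*(7*b - 28) + 40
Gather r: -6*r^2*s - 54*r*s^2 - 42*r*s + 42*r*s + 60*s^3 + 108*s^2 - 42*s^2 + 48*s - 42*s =-6*r^2*s - 54*r*s^2 + 60*s^3 + 66*s^2 + 6*s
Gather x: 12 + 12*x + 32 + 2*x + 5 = 14*x + 49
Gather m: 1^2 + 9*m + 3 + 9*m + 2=18*m + 6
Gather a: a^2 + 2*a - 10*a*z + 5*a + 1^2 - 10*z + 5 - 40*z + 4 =a^2 + a*(7 - 10*z) - 50*z + 10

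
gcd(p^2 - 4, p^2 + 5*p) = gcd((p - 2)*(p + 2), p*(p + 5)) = 1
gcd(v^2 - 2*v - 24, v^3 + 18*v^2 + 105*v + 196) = v + 4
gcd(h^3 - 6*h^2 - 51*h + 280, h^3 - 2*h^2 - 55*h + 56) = h^2 - h - 56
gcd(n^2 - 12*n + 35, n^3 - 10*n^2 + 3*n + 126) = n - 7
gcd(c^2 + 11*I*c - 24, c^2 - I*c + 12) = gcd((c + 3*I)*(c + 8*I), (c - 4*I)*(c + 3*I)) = c + 3*I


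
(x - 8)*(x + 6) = x^2 - 2*x - 48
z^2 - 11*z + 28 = (z - 7)*(z - 4)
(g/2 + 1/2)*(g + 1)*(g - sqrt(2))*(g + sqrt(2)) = g^4/2 + g^3 - g^2/2 - 2*g - 1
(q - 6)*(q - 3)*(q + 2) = q^3 - 7*q^2 + 36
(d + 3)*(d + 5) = d^2 + 8*d + 15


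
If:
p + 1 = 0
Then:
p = -1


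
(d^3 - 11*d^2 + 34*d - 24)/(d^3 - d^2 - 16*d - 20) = (-d^3 + 11*d^2 - 34*d + 24)/(-d^3 + d^2 + 16*d + 20)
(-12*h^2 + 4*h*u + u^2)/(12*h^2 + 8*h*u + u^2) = (-2*h + u)/(2*h + u)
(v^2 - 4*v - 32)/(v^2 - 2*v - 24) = (v - 8)/(v - 6)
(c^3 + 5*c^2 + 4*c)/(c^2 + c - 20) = c*(c^2 + 5*c + 4)/(c^2 + c - 20)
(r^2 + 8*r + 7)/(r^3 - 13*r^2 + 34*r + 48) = (r + 7)/(r^2 - 14*r + 48)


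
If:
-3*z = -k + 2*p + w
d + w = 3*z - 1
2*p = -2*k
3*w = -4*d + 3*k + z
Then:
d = 1 - z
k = 7*z/3 - 2/3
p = 2/3 - 7*z/3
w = 4*z - 2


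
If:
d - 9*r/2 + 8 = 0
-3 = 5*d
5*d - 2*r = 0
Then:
No Solution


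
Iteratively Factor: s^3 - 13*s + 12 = (s + 4)*(s^2 - 4*s + 3) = (s - 3)*(s + 4)*(s - 1)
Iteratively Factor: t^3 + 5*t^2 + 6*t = (t + 2)*(t^2 + 3*t) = (t + 2)*(t + 3)*(t)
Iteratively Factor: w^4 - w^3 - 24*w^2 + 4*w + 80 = (w + 2)*(w^3 - 3*w^2 - 18*w + 40) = (w + 2)*(w + 4)*(w^2 - 7*w + 10) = (w - 5)*(w + 2)*(w + 4)*(w - 2)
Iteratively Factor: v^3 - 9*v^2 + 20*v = (v - 4)*(v^2 - 5*v) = v*(v - 4)*(v - 5)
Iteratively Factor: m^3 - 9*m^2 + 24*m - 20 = (m - 2)*(m^2 - 7*m + 10) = (m - 2)^2*(m - 5)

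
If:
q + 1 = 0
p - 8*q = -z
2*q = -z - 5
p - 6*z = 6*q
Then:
No Solution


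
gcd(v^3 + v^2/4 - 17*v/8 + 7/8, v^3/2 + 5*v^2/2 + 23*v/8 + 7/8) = 1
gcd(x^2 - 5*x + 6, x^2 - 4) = x - 2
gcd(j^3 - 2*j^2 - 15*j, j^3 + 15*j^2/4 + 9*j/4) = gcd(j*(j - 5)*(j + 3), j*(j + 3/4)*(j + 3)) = j^2 + 3*j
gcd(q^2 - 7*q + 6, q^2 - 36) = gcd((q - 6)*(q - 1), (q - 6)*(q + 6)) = q - 6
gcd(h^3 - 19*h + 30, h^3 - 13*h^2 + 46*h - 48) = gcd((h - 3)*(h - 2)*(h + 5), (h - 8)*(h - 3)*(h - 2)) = h^2 - 5*h + 6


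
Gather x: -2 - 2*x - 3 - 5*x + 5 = -7*x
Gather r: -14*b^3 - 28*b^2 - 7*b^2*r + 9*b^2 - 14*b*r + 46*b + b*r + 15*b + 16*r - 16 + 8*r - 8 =-14*b^3 - 19*b^2 + 61*b + r*(-7*b^2 - 13*b + 24) - 24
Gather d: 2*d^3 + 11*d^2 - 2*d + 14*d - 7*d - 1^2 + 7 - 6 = 2*d^3 + 11*d^2 + 5*d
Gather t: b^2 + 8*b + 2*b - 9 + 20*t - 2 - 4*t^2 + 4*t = b^2 + 10*b - 4*t^2 + 24*t - 11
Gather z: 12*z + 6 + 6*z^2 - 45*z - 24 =6*z^2 - 33*z - 18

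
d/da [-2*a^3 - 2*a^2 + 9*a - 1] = -6*a^2 - 4*a + 9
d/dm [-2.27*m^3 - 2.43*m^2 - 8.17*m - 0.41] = -6.81*m^2 - 4.86*m - 8.17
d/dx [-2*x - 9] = -2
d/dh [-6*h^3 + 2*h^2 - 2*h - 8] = -18*h^2 + 4*h - 2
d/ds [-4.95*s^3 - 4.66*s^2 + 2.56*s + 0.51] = -14.85*s^2 - 9.32*s + 2.56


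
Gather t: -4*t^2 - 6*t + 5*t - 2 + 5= -4*t^2 - t + 3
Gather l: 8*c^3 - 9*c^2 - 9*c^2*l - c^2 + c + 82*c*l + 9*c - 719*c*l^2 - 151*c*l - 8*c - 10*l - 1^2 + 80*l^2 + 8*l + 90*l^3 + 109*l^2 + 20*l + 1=8*c^3 - 10*c^2 + 2*c + 90*l^3 + l^2*(189 - 719*c) + l*(-9*c^2 - 69*c + 18)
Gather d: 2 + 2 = 4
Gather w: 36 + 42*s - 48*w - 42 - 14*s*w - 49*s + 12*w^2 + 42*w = -7*s + 12*w^2 + w*(-14*s - 6) - 6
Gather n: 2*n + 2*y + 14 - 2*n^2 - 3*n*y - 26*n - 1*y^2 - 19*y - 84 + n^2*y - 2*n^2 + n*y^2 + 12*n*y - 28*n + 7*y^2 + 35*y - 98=n^2*(y - 4) + n*(y^2 + 9*y - 52) + 6*y^2 + 18*y - 168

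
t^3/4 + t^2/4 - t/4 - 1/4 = (t/4 + 1/4)*(t - 1)*(t + 1)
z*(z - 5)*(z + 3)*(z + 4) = z^4 + 2*z^3 - 23*z^2 - 60*z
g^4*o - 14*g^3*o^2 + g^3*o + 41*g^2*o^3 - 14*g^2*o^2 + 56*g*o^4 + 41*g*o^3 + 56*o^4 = (g - 8*o)*(g - 7*o)*(g + o)*(g*o + o)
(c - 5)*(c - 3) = c^2 - 8*c + 15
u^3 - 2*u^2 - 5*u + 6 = (u - 3)*(u - 1)*(u + 2)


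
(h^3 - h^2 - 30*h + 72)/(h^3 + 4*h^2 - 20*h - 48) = (h - 3)/(h + 2)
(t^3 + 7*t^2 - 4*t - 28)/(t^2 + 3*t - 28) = (t^2 - 4)/(t - 4)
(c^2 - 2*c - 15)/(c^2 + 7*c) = (c^2 - 2*c - 15)/(c*(c + 7))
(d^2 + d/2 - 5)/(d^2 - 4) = (d + 5/2)/(d + 2)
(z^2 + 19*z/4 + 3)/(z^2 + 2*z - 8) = (z + 3/4)/(z - 2)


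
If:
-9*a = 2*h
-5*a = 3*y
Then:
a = -3*y/5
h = 27*y/10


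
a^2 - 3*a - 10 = (a - 5)*(a + 2)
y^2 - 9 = (y - 3)*(y + 3)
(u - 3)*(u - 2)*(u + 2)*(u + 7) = u^4 + 4*u^3 - 25*u^2 - 16*u + 84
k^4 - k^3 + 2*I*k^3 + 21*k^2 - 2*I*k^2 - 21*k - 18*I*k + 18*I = (k - 1)*(k - 3*I)*(k - I)*(k + 6*I)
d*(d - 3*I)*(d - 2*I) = d^3 - 5*I*d^2 - 6*d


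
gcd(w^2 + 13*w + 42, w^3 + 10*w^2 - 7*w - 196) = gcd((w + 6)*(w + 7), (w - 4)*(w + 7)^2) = w + 7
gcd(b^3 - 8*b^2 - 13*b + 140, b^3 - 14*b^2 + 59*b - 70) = b^2 - 12*b + 35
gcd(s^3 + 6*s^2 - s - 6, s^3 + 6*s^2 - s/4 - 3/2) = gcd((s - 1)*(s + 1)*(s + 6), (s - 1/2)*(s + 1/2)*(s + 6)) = s + 6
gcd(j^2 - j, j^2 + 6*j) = j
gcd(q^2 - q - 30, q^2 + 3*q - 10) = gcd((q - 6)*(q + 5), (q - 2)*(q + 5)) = q + 5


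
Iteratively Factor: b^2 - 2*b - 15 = (b - 5)*(b + 3)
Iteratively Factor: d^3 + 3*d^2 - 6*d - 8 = (d + 4)*(d^2 - d - 2) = (d + 1)*(d + 4)*(d - 2)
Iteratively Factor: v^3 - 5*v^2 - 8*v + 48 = (v + 3)*(v^2 - 8*v + 16) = (v - 4)*(v + 3)*(v - 4)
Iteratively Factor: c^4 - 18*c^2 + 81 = (c + 3)*(c^3 - 3*c^2 - 9*c + 27) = (c - 3)*(c + 3)*(c^2 - 9) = (c - 3)^2*(c + 3)*(c + 3)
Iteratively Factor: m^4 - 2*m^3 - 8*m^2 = (m)*(m^3 - 2*m^2 - 8*m) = m*(m + 2)*(m^2 - 4*m) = m*(m - 4)*(m + 2)*(m)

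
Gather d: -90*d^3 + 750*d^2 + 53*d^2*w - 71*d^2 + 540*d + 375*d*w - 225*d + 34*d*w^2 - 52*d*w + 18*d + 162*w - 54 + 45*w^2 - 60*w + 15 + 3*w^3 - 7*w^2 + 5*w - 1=-90*d^3 + d^2*(53*w + 679) + d*(34*w^2 + 323*w + 333) + 3*w^3 + 38*w^2 + 107*w - 40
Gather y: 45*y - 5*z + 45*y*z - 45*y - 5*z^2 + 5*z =45*y*z - 5*z^2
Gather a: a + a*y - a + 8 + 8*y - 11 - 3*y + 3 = a*y + 5*y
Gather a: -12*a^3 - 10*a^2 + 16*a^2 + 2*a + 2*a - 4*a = -12*a^3 + 6*a^2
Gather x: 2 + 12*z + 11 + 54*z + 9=66*z + 22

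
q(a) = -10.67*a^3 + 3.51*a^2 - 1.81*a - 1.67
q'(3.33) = -333.39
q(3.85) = -565.51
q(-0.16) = -1.25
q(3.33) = -362.78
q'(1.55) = -67.83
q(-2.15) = 124.49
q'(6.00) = -1112.05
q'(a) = -32.01*a^2 + 7.02*a - 1.81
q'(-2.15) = -164.87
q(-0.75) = 6.16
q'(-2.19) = -170.71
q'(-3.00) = -310.96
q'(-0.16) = -3.75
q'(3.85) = -449.25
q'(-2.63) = -241.68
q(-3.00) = 323.44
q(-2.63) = 221.47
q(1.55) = -35.78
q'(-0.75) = -25.08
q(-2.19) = 131.20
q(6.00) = -2190.89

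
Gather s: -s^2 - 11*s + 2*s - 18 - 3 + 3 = -s^2 - 9*s - 18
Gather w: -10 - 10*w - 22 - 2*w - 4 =-12*w - 36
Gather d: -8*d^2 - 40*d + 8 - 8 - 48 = -8*d^2 - 40*d - 48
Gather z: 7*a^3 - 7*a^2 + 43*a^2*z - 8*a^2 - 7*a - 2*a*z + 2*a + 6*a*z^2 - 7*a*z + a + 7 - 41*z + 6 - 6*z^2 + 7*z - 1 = 7*a^3 - 15*a^2 - 4*a + z^2*(6*a - 6) + z*(43*a^2 - 9*a - 34) + 12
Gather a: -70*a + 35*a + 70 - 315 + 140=-35*a - 105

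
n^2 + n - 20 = (n - 4)*(n + 5)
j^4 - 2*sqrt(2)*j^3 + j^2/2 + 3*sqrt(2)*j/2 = j*(j - 3*sqrt(2)/2)*(j - sqrt(2))*(j + sqrt(2)/2)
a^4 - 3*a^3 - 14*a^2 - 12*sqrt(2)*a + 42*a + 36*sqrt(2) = (a - 3)*(a - 3*sqrt(2))*(a + sqrt(2))*(a + 2*sqrt(2))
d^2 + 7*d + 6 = (d + 1)*(d + 6)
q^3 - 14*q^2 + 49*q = q*(q - 7)^2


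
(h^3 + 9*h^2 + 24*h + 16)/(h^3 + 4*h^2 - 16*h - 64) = (h + 1)/(h - 4)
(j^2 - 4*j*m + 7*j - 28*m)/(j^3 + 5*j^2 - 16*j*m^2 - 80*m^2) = (j + 7)/(j^2 + 4*j*m + 5*j + 20*m)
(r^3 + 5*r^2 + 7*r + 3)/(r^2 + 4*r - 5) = (r^3 + 5*r^2 + 7*r + 3)/(r^2 + 4*r - 5)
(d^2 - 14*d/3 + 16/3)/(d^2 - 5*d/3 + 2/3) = (3*d^2 - 14*d + 16)/(3*d^2 - 5*d + 2)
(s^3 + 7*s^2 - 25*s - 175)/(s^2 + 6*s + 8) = (s^3 + 7*s^2 - 25*s - 175)/(s^2 + 6*s + 8)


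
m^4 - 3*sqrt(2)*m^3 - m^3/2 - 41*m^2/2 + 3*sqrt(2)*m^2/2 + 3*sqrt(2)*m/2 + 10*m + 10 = (m - 1)*(m + 1/2)*(m - 5*sqrt(2))*(m + 2*sqrt(2))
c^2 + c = c*(c + 1)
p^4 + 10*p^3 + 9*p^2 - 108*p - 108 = (p - 3)*(p + 1)*(p + 6)^2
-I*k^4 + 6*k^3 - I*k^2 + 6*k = k*(k - I)*(k + 6*I)*(-I*k + 1)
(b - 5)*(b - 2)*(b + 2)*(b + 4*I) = b^4 - 5*b^3 + 4*I*b^3 - 4*b^2 - 20*I*b^2 + 20*b - 16*I*b + 80*I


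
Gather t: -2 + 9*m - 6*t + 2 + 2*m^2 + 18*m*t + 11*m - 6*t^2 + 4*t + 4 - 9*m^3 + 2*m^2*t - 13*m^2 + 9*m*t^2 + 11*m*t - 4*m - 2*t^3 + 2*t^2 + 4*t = -9*m^3 - 11*m^2 + 16*m - 2*t^3 + t^2*(9*m - 4) + t*(2*m^2 + 29*m + 2) + 4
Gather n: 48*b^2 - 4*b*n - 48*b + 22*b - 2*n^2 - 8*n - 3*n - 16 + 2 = 48*b^2 - 26*b - 2*n^2 + n*(-4*b - 11) - 14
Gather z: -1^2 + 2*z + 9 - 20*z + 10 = 18 - 18*z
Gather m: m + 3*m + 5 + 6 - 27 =4*m - 16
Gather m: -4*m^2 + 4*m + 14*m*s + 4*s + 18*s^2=-4*m^2 + m*(14*s + 4) + 18*s^2 + 4*s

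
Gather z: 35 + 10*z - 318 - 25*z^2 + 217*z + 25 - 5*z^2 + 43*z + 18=-30*z^2 + 270*z - 240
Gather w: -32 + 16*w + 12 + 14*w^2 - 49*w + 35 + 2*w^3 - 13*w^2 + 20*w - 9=2*w^3 + w^2 - 13*w + 6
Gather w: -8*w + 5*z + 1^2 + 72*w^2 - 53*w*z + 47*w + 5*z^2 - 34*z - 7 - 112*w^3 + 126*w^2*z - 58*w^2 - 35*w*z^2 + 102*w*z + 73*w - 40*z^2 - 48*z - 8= -112*w^3 + w^2*(126*z + 14) + w*(-35*z^2 + 49*z + 112) - 35*z^2 - 77*z - 14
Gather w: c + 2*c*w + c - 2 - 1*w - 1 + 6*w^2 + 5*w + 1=2*c + 6*w^2 + w*(2*c + 4) - 2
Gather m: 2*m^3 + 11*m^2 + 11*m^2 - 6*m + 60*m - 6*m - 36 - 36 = 2*m^3 + 22*m^2 + 48*m - 72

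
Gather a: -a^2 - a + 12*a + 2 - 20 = -a^2 + 11*a - 18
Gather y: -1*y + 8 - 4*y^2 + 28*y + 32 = -4*y^2 + 27*y + 40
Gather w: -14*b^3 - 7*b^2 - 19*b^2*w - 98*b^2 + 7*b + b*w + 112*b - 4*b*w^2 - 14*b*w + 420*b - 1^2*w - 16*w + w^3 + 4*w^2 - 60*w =-14*b^3 - 105*b^2 + 539*b + w^3 + w^2*(4 - 4*b) + w*(-19*b^2 - 13*b - 77)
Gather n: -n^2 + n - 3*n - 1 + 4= -n^2 - 2*n + 3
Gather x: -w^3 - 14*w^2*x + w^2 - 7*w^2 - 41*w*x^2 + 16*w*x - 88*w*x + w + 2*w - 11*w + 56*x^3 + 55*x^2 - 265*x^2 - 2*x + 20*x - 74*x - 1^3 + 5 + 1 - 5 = -w^3 - 6*w^2 - 8*w + 56*x^3 + x^2*(-41*w - 210) + x*(-14*w^2 - 72*w - 56)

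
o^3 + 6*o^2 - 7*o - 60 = (o - 3)*(o + 4)*(o + 5)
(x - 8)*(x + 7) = x^2 - x - 56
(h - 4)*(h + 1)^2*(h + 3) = h^4 + h^3 - 13*h^2 - 25*h - 12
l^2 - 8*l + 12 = (l - 6)*(l - 2)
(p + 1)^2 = p^2 + 2*p + 1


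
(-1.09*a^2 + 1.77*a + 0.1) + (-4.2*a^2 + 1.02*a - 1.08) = -5.29*a^2 + 2.79*a - 0.98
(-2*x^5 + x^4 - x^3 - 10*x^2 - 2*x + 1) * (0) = 0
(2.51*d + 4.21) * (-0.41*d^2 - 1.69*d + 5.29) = -1.0291*d^3 - 5.968*d^2 + 6.163*d + 22.2709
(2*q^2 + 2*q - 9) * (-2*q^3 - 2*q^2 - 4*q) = -4*q^5 - 8*q^4 + 6*q^3 + 10*q^2 + 36*q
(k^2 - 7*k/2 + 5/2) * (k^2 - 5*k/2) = k^4 - 6*k^3 + 45*k^2/4 - 25*k/4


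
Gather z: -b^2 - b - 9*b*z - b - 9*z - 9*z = -b^2 - 2*b + z*(-9*b - 18)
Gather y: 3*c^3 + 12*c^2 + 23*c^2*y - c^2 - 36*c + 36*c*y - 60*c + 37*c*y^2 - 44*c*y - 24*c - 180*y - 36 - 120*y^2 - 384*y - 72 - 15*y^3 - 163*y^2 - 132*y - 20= 3*c^3 + 11*c^2 - 120*c - 15*y^3 + y^2*(37*c - 283) + y*(23*c^2 - 8*c - 696) - 128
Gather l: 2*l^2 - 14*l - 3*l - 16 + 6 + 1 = 2*l^2 - 17*l - 9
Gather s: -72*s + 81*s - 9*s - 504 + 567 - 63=0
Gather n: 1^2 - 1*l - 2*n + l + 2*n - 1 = 0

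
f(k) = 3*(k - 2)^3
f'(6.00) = 144.00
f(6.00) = 192.00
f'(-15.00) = 2601.00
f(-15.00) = -14739.00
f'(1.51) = 2.16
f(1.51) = -0.35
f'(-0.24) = 45.16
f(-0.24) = -33.72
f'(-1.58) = 115.35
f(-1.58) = -137.65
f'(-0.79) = 70.06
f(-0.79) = -65.15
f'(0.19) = 29.48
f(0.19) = -17.79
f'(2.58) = 3.03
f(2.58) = 0.59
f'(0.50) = 20.25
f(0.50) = -10.12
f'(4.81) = 71.06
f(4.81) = 66.56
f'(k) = 9*(k - 2)^2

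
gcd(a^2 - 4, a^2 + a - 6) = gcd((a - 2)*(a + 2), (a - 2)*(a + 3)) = a - 2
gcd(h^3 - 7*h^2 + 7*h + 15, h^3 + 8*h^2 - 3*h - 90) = h - 3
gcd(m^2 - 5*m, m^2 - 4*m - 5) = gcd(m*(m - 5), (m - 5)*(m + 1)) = m - 5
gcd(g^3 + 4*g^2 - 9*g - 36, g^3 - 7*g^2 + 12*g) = g - 3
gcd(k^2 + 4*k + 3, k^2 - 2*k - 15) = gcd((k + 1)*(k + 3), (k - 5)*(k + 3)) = k + 3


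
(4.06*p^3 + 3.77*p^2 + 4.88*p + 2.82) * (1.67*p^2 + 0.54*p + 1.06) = 6.7802*p^5 + 8.4883*p^4 + 14.489*p^3 + 11.3408*p^2 + 6.6956*p + 2.9892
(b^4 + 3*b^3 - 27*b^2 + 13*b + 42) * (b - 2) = b^5 + b^4 - 33*b^3 + 67*b^2 + 16*b - 84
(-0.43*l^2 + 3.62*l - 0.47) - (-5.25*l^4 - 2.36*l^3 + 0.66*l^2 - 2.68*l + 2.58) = 5.25*l^4 + 2.36*l^3 - 1.09*l^2 + 6.3*l - 3.05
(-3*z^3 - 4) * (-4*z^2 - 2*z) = 12*z^5 + 6*z^4 + 16*z^2 + 8*z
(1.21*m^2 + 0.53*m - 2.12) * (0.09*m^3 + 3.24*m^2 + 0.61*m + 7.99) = 0.1089*m^5 + 3.9681*m^4 + 2.2645*m^3 + 3.1224*m^2 + 2.9415*m - 16.9388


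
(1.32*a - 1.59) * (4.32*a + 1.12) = 5.7024*a^2 - 5.3904*a - 1.7808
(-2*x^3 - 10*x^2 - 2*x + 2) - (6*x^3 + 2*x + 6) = -8*x^3 - 10*x^2 - 4*x - 4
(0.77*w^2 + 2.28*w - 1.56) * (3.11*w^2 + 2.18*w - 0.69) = 2.3947*w^4 + 8.7694*w^3 - 0.412500000000001*w^2 - 4.974*w + 1.0764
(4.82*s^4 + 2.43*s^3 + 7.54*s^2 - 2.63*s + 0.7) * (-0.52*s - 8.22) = -2.5064*s^5 - 40.884*s^4 - 23.8954*s^3 - 60.6112*s^2 + 21.2546*s - 5.754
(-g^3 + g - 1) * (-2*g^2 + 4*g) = 2*g^5 - 4*g^4 - 2*g^3 + 6*g^2 - 4*g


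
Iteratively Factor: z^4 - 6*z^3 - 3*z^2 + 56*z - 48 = (z + 3)*(z^3 - 9*z^2 + 24*z - 16) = (z - 4)*(z + 3)*(z^2 - 5*z + 4) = (z - 4)^2*(z + 3)*(z - 1)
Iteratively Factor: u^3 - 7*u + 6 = (u - 1)*(u^2 + u - 6) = (u - 1)*(u + 3)*(u - 2)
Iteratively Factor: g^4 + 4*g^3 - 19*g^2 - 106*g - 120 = (g + 3)*(g^3 + g^2 - 22*g - 40) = (g - 5)*(g + 3)*(g^2 + 6*g + 8) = (g - 5)*(g + 3)*(g + 4)*(g + 2)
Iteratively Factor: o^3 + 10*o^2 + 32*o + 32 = (o + 2)*(o^2 + 8*o + 16) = (o + 2)*(o + 4)*(o + 4)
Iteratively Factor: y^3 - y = (y - 1)*(y^2 + y) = y*(y - 1)*(y + 1)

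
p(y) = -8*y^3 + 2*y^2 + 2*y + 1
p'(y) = -24*y^2 + 4*y + 2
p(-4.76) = 899.60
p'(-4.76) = -560.82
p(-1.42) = 25.10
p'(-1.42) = -52.07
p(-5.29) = 1230.68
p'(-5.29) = -690.78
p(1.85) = -39.11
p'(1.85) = -72.74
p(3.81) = -404.80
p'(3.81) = -331.15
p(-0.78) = 4.45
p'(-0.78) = -15.72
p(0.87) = -1.01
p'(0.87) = -12.69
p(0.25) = 1.50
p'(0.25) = 1.50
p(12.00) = -13511.00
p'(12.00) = -3406.00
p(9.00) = -5651.00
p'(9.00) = -1906.00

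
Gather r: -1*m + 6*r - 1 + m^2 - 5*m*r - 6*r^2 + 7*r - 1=m^2 - m - 6*r^2 + r*(13 - 5*m) - 2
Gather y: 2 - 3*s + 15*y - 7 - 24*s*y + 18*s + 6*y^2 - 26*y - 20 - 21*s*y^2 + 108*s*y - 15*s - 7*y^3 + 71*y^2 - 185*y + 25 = -7*y^3 + y^2*(77 - 21*s) + y*(84*s - 196)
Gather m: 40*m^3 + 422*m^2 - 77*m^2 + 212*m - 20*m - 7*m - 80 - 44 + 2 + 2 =40*m^3 + 345*m^2 + 185*m - 120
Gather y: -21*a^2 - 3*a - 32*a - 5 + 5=-21*a^2 - 35*a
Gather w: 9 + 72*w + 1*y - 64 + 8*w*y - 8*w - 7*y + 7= w*(8*y + 64) - 6*y - 48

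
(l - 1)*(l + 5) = l^2 + 4*l - 5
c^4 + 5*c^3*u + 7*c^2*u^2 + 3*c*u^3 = c*(c + u)^2*(c + 3*u)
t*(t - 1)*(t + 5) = t^3 + 4*t^2 - 5*t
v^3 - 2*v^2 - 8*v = v*(v - 4)*(v + 2)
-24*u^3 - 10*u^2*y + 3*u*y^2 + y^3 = (-3*u + y)*(2*u + y)*(4*u + y)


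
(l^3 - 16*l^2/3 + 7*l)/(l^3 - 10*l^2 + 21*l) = (l - 7/3)/(l - 7)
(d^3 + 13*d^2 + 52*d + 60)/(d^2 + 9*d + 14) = (d^2 + 11*d + 30)/(d + 7)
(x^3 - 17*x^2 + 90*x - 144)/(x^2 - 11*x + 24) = x - 6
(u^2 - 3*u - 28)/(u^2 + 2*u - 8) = (u - 7)/(u - 2)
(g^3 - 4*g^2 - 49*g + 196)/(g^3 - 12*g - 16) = (g^2 - 49)/(g^2 + 4*g + 4)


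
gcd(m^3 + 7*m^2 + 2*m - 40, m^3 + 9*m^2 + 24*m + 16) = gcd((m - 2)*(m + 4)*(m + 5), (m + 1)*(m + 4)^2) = m + 4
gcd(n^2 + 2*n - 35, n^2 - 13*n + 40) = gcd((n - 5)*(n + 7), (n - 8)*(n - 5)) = n - 5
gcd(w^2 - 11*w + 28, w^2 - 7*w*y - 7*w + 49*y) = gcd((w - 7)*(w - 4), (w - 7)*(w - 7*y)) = w - 7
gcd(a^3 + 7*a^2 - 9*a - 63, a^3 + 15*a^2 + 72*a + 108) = a + 3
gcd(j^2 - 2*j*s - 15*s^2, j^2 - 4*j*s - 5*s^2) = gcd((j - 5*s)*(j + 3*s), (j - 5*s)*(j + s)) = -j + 5*s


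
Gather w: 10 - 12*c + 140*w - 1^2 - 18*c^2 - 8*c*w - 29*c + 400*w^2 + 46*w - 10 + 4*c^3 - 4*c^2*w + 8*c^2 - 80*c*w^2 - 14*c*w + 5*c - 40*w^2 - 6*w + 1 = 4*c^3 - 10*c^2 - 36*c + w^2*(360 - 80*c) + w*(-4*c^2 - 22*c + 180)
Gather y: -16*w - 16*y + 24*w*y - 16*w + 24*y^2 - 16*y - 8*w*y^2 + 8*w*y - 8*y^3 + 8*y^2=-32*w - 8*y^3 + y^2*(32 - 8*w) + y*(32*w - 32)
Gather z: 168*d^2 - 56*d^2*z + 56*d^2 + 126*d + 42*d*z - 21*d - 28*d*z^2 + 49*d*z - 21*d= 224*d^2 - 28*d*z^2 + 84*d + z*(-56*d^2 + 91*d)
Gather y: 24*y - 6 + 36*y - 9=60*y - 15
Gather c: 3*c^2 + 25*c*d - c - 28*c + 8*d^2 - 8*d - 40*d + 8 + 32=3*c^2 + c*(25*d - 29) + 8*d^2 - 48*d + 40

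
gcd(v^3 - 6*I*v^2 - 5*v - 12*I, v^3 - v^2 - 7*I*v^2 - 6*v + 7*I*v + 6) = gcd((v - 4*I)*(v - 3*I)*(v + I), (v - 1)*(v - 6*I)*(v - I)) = 1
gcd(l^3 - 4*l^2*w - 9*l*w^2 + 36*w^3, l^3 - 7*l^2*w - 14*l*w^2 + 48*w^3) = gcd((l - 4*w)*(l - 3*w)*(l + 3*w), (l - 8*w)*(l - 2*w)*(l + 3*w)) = l + 3*w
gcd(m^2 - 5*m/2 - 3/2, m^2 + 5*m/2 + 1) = m + 1/2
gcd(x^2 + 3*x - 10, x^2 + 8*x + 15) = x + 5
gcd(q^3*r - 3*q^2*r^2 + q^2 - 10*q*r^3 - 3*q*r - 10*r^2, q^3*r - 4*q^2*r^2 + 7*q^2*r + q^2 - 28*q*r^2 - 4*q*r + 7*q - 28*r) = q*r + 1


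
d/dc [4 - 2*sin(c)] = -2*cos(c)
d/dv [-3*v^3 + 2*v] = 2 - 9*v^2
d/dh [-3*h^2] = -6*h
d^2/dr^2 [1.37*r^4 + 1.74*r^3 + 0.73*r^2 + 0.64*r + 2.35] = 16.44*r^2 + 10.44*r + 1.46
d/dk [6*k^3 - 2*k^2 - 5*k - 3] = 18*k^2 - 4*k - 5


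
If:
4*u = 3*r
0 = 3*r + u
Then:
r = 0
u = 0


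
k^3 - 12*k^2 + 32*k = k*(k - 8)*(k - 4)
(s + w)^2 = s^2 + 2*s*w + w^2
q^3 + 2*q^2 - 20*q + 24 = (q - 2)^2*(q + 6)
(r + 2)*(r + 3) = r^2 + 5*r + 6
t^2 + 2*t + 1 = (t + 1)^2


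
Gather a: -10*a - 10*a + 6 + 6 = 12 - 20*a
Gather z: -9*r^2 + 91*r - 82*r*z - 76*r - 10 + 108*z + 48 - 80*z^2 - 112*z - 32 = -9*r^2 + 15*r - 80*z^2 + z*(-82*r - 4) + 6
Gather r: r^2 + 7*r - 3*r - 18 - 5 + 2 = r^2 + 4*r - 21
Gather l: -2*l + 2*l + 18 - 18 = 0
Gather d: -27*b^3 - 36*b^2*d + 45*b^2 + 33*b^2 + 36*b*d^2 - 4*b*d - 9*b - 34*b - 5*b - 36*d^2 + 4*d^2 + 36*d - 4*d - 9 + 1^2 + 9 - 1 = -27*b^3 + 78*b^2 - 48*b + d^2*(36*b - 32) + d*(-36*b^2 - 4*b + 32)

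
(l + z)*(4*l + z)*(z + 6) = 4*l^2*z + 24*l^2 + 5*l*z^2 + 30*l*z + z^3 + 6*z^2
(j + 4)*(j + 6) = j^2 + 10*j + 24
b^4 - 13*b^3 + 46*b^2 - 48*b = b*(b - 8)*(b - 3)*(b - 2)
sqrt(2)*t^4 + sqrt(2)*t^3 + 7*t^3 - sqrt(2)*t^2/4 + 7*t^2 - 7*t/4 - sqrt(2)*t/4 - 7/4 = (t - 1/2)*(t + 1)*(t + 7*sqrt(2)/2)*(sqrt(2)*t + sqrt(2)/2)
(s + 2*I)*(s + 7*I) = s^2 + 9*I*s - 14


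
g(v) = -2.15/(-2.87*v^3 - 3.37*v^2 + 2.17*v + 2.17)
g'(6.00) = -0.00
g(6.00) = 0.00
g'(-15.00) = -0.00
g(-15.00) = -0.00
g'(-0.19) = 2.46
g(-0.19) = -1.30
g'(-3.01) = -0.06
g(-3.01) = -0.05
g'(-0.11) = 1.68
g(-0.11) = -1.13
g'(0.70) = -13.11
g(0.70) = -2.04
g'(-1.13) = -13.17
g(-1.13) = 4.84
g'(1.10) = -3.02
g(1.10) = 0.64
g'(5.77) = -0.00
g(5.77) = 0.00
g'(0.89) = -65.47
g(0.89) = 3.64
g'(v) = -2.15*(8.61*v^2 + 6.74*v - 2.17)/(-2.87*v^3 - 3.37*v^2 + 2.17*v + 2.17)^2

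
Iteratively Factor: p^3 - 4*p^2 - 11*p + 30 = (p - 2)*(p^2 - 2*p - 15) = (p - 5)*(p - 2)*(p + 3)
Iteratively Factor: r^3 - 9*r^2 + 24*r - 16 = (r - 4)*(r^2 - 5*r + 4) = (r - 4)^2*(r - 1)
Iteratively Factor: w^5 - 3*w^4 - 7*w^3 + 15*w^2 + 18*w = (w - 3)*(w^4 - 7*w^2 - 6*w) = (w - 3)*(w + 2)*(w^3 - 2*w^2 - 3*w) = (w - 3)^2*(w + 2)*(w^2 + w) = (w - 3)^2*(w + 1)*(w + 2)*(w)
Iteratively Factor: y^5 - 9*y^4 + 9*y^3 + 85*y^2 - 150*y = (y - 5)*(y^4 - 4*y^3 - 11*y^2 + 30*y) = y*(y - 5)*(y^3 - 4*y^2 - 11*y + 30) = y*(y - 5)*(y - 2)*(y^2 - 2*y - 15) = y*(y - 5)*(y - 2)*(y + 3)*(y - 5)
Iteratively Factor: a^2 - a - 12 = (a + 3)*(a - 4)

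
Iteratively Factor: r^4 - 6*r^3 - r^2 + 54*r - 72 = (r - 4)*(r^3 - 2*r^2 - 9*r + 18) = (r - 4)*(r - 3)*(r^2 + r - 6) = (r - 4)*(r - 3)*(r - 2)*(r + 3)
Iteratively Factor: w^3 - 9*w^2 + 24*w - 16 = (w - 4)*(w^2 - 5*w + 4) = (w - 4)^2*(w - 1)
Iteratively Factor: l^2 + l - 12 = (l + 4)*(l - 3)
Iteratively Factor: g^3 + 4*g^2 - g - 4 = (g + 1)*(g^2 + 3*g - 4) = (g - 1)*(g + 1)*(g + 4)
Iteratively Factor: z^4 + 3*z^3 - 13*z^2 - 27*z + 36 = (z + 4)*(z^3 - z^2 - 9*z + 9) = (z - 1)*(z + 4)*(z^2 - 9) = (z - 1)*(z + 3)*(z + 4)*(z - 3)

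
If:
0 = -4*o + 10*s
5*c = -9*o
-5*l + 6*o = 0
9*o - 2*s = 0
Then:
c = 0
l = 0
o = 0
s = 0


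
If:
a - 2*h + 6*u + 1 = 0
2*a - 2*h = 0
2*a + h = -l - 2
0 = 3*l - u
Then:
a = -7/11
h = -7/11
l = -1/11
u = -3/11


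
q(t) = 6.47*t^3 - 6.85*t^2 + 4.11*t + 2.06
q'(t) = 19.41*t^2 - 13.7*t + 4.11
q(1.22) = 8.63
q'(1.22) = 16.29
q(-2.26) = -116.90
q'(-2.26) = 134.21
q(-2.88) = -221.15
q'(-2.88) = 204.56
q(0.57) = 3.38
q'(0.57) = 2.61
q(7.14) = 2037.24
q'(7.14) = 895.81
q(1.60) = 17.60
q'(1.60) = 31.88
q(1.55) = 16.07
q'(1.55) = 29.51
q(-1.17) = -22.49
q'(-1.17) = 46.71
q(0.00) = 2.06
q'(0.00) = 4.11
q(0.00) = 2.06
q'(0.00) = 4.11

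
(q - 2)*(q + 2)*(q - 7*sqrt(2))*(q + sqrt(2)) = q^4 - 6*sqrt(2)*q^3 - 18*q^2 + 24*sqrt(2)*q + 56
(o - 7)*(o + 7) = o^2 - 49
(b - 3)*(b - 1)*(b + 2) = b^3 - 2*b^2 - 5*b + 6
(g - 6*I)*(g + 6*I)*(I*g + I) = I*g^3 + I*g^2 + 36*I*g + 36*I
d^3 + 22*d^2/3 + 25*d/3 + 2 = (d + 1/3)*(d + 1)*(d + 6)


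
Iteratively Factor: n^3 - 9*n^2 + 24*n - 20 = (n - 2)*(n^2 - 7*n + 10) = (n - 5)*(n - 2)*(n - 2)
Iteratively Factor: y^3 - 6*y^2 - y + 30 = (y - 3)*(y^2 - 3*y - 10) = (y - 3)*(y + 2)*(y - 5)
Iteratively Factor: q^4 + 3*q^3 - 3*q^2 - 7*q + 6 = (q + 2)*(q^3 + q^2 - 5*q + 3) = (q - 1)*(q + 2)*(q^2 + 2*q - 3) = (q - 1)*(q + 2)*(q + 3)*(q - 1)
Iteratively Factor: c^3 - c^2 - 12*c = (c + 3)*(c^2 - 4*c) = c*(c + 3)*(c - 4)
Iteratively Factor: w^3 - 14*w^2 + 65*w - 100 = (w - 5)*(w^2 - 9*w + 20) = (w - 5)*(w - 4)*(w - 5)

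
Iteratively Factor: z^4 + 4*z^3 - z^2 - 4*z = (z - 1)*(z^3 + 5*z^2 + 4*z) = (z - 1)*(z + 1)*(z^2 + 4*z) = (z - 1)*(z + 1)*(z + 4)*(z)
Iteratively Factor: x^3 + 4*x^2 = (x + 4)*(x^2) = x*(x + 4)*(x)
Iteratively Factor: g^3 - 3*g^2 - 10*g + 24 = (g - 4)*(g^2 + g - 6) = (g - 4)*(g - 2)*(g + 3)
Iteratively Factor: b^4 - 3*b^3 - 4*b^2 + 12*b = (b - 3)*(b^3 - 4*b) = (b - 3)*(b - 2)*(b^2 + 2*b) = b*(b - 3)*(b - 2)*(b + 2)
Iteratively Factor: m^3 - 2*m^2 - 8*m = (m + 2)*(m^2 - 4*m) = m*(m + 2)*(m - 4)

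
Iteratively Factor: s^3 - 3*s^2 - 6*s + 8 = (s - 4)*(s^2 + s - 2) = (s - 4)*(s - 1)*(s + 2)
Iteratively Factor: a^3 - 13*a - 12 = (a + 1)*(a^2 - a - 12) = (a - 4)*(a + 1)*(a + 3)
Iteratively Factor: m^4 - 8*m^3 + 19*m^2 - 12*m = (m - 3)*(m^3 - 5*m^2 + 4*m) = (m - 4)*(m - 3)*(m^2 - m) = (m - 4)*(m - 3)*(m - 1)*(m)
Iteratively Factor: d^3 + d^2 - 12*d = (d)*(d^2 + d - 12) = d*(d + 4)*(d - 3)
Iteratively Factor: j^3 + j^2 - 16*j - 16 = (j + 1)*(j^2 - 16) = (j - 4)*(j + 1)*(j + 4)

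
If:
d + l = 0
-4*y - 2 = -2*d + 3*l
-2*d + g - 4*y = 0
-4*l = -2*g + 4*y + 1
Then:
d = 3/13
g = -5/13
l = -3/13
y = -11/52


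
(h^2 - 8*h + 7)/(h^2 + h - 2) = (h - 7)/(h + 2)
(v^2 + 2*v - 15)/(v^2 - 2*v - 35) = (v - 3)/(v - 7)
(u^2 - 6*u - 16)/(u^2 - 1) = (u^2 - 6*u - 16)/(u^2 - 1)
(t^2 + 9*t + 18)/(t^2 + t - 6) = (t + 6)/(t - 2)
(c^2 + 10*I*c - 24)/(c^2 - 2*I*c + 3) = (c^2 + 10*I*c - 24)/(c^2 - 2*I*c + 3)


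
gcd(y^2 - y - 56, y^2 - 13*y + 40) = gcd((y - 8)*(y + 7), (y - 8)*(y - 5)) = y - 8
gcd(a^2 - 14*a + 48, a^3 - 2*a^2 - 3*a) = 1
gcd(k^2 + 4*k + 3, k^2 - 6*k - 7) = k + 1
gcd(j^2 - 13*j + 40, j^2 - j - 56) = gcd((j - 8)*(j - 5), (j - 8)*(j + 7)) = j - 8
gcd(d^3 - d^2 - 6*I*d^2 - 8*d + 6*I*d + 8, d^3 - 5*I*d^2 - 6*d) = d - 2*I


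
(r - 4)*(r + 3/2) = r^2 - 5*r/2 - 6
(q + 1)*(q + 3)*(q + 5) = q^3 + 9*q^2 + 23*q + 15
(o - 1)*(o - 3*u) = o^2 - 3*o*u - o + 3*u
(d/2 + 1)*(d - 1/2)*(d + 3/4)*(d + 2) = d^4/2 + 17*d^3/8 + 37*d^2/16 - d/4 - 3/4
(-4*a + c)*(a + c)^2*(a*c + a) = -4*a^4*c - 4*a^4 - 7*a^3*c^2 - 7*a^3*c - 2*a^2*c^3 - 2*a^2*c^2 + a*c^4 + a*c^3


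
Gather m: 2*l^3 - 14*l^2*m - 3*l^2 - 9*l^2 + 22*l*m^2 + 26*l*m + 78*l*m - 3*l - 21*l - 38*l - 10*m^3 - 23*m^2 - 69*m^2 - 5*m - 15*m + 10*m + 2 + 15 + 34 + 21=2*l^3 - 12*l^2 - 62*l - 10*m^3 + m^2*(22*l - 92) + m*(-14*l^2 + 104*l - 10) + 72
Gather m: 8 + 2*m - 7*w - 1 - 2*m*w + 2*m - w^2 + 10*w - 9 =m*(4 - 2*w) - w^2 + 3*w - 2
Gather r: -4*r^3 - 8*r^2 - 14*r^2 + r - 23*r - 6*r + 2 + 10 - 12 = -4*r^3 - 22*r^2 - 28*r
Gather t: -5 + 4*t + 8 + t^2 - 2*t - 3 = t^2 + 2*t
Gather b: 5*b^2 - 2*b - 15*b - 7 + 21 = 5*b^2 - 17*b + 14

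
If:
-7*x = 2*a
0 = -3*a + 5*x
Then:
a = 0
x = 0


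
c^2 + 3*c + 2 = (c + 1)*(c + 2)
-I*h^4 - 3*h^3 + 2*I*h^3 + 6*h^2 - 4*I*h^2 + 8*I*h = h*(h - 2)*(h - 4*I)*(-I*h + 1)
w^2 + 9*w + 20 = (w + 4)*(w + 5)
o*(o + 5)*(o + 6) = o^3 + 11*o^2 + 30*o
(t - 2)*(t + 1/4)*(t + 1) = t^3 - 3*t^2/4 - 9*t/4 - 1/2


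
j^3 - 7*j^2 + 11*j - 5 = (j - 5)*(j - 1)^2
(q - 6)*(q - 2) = q^2 - 8*q + 12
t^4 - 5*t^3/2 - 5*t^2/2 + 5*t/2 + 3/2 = (t - 3)*(t - 1)*(t + 1/2)*(t + 1)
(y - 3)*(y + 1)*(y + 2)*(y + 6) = y^4 + 6*y^3 - 7*y^2 - 48*y - 36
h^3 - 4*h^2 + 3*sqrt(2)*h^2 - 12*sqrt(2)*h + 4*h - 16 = (h - 4)*(h + sqrt(2))*(h + 2*sqrt(2))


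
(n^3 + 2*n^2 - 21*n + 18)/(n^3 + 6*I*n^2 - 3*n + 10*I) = (n^3 + 2*n^2 - 21*n + 18)/(n^3 + 6*I*n^2 - 3*n + 10*I)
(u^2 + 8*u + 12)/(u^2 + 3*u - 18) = (u + 2)/(u - 3)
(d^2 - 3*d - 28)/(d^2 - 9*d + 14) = (d + 4)/(d - 2)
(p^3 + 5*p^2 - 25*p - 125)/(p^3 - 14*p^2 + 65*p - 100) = (p^2 + 10*p + 25)/(p^2 - 9*p + 20)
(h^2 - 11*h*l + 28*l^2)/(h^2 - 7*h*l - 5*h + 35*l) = (h - 4*l)/(h - 5)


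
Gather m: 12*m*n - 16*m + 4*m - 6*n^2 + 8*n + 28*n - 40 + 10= m*(12*n - 12) - 6*n^2 + 36*n - 30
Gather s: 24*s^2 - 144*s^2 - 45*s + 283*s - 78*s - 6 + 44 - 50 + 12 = -120*s^2 + 160*s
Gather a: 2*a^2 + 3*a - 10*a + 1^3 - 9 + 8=2*a^2 - 7*a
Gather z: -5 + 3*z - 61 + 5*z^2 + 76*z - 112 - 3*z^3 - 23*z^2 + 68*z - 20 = -3*z^3 - 18*z^2 + 147*z - 198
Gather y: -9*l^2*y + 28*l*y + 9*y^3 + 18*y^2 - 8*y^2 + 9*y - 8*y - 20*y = 9*y^3 + 10*y^2 + y*(-9*l^2 + 28*l - 19)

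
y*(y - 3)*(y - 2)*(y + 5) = y^4 - 19*y^2 + 30*y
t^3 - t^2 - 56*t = t*(t - 8)*(t + 7)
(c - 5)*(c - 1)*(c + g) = c^3 + c^2*g - 6*c^2 - 6*c*g + 5*c + 5*g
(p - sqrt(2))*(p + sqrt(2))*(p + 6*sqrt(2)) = p^3 + 6*sqrt(2)*p^2 - 2*p - 12*sqrt(2)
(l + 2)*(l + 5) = l^2 + 7*l + 10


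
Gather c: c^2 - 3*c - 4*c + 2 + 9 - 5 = c^2 - 7*c + 6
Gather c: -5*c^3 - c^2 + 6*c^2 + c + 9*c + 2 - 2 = -5*c^3 + 5*c^2 + 10*c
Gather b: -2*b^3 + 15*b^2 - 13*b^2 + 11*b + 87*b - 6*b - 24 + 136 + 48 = -2*b^3 + 2*b^2 + 92*b + 160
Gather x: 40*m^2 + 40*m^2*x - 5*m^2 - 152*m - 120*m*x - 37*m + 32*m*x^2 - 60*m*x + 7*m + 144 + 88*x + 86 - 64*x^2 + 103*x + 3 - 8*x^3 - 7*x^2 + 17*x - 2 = 35*m^2 - 182*m - 8*x^3 + x^2*(32*m - 71) + x*(40*m^2 - 180*m + 208) + 231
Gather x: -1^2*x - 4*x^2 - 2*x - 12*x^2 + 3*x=-16*x^2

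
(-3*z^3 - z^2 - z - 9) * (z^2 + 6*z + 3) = -3*z^5 - 19*z^4 - 16*z^3 - 18*z^2 - 57*z - 27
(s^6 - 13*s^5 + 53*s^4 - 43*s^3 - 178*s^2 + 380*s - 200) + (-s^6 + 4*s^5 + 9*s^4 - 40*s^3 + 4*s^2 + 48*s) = -9*s^5 + 62*s^4 - 83*s^3 - 174*s^2 + 428*s - 200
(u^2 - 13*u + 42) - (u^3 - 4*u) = -u^3 + u^2 - 9*u + 42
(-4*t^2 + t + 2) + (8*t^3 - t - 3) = 8*t^3 - 4*t^2 - 1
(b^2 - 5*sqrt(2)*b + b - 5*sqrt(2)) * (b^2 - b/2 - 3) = b^4 - 5*sqrt(2)*b^3 + b^3/2 - 5*sqrt(2)*b^2/2 - 7*b^2/2 - 3*b + 35*sqrt(2)*b/2 + 15*sqrt(2)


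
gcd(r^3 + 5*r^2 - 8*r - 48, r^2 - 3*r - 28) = r + 4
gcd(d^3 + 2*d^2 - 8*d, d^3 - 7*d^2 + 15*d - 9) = 1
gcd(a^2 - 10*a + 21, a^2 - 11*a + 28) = a - 7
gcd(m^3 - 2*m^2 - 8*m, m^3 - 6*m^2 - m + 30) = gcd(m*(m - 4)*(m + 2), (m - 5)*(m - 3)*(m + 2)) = m + 2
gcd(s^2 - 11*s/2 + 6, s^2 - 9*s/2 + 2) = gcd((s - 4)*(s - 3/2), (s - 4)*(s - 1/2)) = s - 4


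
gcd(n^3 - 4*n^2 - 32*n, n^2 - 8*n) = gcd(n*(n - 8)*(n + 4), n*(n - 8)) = n^2 - 8*n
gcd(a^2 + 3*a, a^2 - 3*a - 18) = a + 3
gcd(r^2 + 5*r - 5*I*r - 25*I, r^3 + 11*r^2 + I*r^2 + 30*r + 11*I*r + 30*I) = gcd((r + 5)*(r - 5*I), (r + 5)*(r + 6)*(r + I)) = r + 5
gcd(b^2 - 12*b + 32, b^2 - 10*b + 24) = b - 4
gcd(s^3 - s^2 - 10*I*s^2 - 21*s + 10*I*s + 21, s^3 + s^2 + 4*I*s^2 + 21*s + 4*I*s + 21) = s - 3*I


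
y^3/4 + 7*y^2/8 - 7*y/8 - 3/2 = (y/4 + 1)*(y - 3/2)*(y + 1)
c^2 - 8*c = c*(c - 8)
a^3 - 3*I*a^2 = a^2*(a - 3*I)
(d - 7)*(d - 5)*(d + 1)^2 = d^4 - 10*d^3 + 12*d^2 + 58*d + 35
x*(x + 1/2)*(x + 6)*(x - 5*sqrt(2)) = x^4 - 5*sqrt(2)*x^3 + 13*x^3/2 - 65*sqrt(2)*x^2/2 + 3*x^2 - 15*sqrt(2)*x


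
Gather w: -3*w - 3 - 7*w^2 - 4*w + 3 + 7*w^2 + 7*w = 0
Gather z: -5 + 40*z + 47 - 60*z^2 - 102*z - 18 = -60*z^2 - 62*z + 24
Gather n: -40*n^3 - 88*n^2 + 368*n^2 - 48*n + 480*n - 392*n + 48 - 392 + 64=-40*n^3 + 280*n^2 + 40*n - 280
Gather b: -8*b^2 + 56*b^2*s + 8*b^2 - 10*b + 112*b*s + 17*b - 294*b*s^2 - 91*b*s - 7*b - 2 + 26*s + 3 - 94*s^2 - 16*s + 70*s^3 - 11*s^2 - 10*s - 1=56*b^2*s + b*(-294*s^2 + 21*s) + 70*s^3 - 105*s^2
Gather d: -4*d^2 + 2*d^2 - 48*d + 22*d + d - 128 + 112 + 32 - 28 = -2*d^2 - 25*d - 12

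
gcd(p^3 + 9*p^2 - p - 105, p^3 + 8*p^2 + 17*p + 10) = p + 5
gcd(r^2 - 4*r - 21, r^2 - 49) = r - 7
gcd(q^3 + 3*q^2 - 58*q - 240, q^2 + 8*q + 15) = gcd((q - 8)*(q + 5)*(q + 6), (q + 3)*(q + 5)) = q + 5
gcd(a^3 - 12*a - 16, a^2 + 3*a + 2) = a + 2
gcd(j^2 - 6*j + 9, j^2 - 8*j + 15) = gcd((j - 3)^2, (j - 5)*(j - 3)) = j - 3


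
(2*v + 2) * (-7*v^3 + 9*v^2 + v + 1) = -14*v^4 + 4*v^3 + 20*v^2 + 4*v + 2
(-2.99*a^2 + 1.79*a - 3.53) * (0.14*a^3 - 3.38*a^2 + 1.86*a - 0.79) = -0.4186*a^5 + 10.3568*a^4 - 12.1058*a^3 + 17.6229*a^2 - 7.9799*a + 2.7887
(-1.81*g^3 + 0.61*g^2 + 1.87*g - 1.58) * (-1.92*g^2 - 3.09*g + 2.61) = 3.4752*g^5 + 4.4217*g^4 - 10.1994*g^3 - 1.1526*g^2 + 9.7629*g - 4.1238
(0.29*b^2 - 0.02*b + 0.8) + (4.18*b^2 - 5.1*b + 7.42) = 4.47*b^2 - 5.12*b + 8.22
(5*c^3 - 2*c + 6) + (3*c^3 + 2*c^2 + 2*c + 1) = 8*c^3 + 2*c^2 + 7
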